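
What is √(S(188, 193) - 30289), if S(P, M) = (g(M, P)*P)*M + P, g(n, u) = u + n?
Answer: √13794103 ≈ 3714.0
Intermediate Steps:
g(n, u) = n + u
S(P, M) = P + M*P*(M + P) (S(P, M) = ((M + P)*P)*M + P = (P*(M + P))*M + P = M*P*(M + P) + P = P + M*P*(M + P))
√(S(188, 193) - 30289) = √(188*(1 + 193*(193 + 188)) - 30289) = √(188*(1 + 193*381) - 30289) = √(188*(1 + 73533) - 30289) = √(188*73534 - 30289) = √(13824392 - 30289) = √13794103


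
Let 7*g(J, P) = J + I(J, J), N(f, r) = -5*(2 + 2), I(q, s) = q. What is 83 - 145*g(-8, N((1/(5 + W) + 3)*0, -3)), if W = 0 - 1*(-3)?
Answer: 2901/7 ≈ 414.43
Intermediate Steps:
W = 3 (W = 0 + 3 = 3)
N(f, r) = -20 (N(f, r) = -5*4 = -20)
g(J, P) = 2*J/7 (g(J, P) = (J + J)/7 = (2*J)/7 = 2*J/7)
83 - 145*g(-8, N((1/(5 + W) + 3)*0, -3)) = 83 - 290*(-8)/7 = 83 - 145*(-16/7) = 83 + 2320/7 = 2901/7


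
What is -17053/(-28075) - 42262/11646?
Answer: -493953206/163480725 ≈ -3.0215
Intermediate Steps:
-17053/(-28075) - 42262/11646 = -17053*(-1/28075) - 42262*1/11646 = 17053/28075 - 21131/5823 = -493953206/163480725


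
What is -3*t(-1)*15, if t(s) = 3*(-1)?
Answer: 135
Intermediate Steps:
t(s) = -3
-3*t(-1)*15 = -3*(-3)*15 = 9*15 = 135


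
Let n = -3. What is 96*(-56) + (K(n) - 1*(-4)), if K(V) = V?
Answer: -5375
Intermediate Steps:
96*(-56) + (K(n) - 1*(-4)) = 96*(-56) + (-3 - 1*(-4)) = -5376 + (-3 + 4) = -5376 + 1 = -5375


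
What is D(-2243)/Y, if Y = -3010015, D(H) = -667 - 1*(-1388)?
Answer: -721/3010015 ≈ -0.00023953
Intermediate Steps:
D(H) = 721 (D(H) = -667 + 1388 = 721)
D(-2243)/Y = 721/(-3010015) = 721*(-1/3010015) = -721/3010015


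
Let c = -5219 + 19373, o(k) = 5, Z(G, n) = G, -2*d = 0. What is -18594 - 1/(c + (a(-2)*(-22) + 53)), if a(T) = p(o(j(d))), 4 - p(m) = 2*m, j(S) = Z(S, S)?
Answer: -266619367/14339 ≈ -18594.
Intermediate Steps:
d = 0 (d = -½*0 = 0)
j(S) = S
p(m) = 4 - 2*m
c = 14154
a(T) = -6 (a(T) = 4 - 2*5 = 4 - 10 = -6)
-18594 - 1/(c + (a(-2)*(-22) + 53)) = -18594 - 1/(14154 + (-6*(-22) + 53)) = -18594 - 1/(14154 + (132 + 53)) = -18594 - 1/(14154 + 185) = -18594 - 1/14339 = -266619367/14339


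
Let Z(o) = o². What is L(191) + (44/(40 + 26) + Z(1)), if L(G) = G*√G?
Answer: 5/3 + 191*√191 ≈ 2641.3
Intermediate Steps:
L(G) = G^(3/2)
L(191) + (44/(40 + 26) + Z(1)) = 191^(3/2) + (44/(40 + 26) + 1²) = 191*√191 + (44/66 + 1) = 191*√191 + ((1/66)*44 + 1) = 191*√191 + (⅔ + 1) = 191*√191 + 5/3 = 5/3 + 191*√191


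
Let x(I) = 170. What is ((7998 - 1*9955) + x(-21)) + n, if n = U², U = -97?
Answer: 7622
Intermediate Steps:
n = 9409 (n = (-97)² = 9409)
((7998 - 1*9955) + x(-21)) + n = ((7998 - 1*9955) + 170) + 9409 = ((7998 - 9955) + 170) + 9409 = (-1957 + 170) + 9409 = -1787 + 9409 = 7622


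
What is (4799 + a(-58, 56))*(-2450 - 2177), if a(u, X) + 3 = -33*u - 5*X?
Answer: -29751610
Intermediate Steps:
a(u, X) = -3 - 33*u - 5*X (a(u, X) = -3 + (-33*u - 5*X) = -3 - 33*u - 5*X)
(4799 + a(-58, 56))*(-2450 - 2177) = (4799 + (-3 - 33*(-58) - 5*56))*(-2450 - 2177) = (4799 + (-3 + 1914 - 280))*(-4627) = (4799 + 1631)*(-4627) = 6430*(-4627) = -29751610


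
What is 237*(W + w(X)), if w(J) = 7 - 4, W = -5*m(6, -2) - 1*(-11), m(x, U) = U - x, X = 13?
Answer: 12798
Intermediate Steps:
W = 51 (W = -5*(-2 - 1*6) - 1*(-11) = -5*(-2 - 6) + 11 = -5*(-8) + 11 = 40 + 11 = 51)
w(J) = 3
237*(W + w(X)) = 237*(51 + 3) = 237*54 = 12798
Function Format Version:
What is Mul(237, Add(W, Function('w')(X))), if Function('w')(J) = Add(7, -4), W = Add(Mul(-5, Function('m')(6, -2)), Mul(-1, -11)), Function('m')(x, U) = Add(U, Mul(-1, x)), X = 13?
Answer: 12798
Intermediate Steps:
W = 51 (W = Add(Mul(-5, Add(-2, Mul(-1, 6))), Mul(-1, -11)) = Add(Mul(-5, Add(-2, -6)), 11) = Add(Mul(-5, -8), 11) = Add(40, 11) = 51)
Function('w')(J) = 3
Mul(237, Add(W, Function('w')(X))) = Mul(237, Add(51, 3)) = Mul(237, 54) = 12798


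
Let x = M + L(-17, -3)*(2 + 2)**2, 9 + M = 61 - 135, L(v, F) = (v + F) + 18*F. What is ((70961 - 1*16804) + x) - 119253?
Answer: -66363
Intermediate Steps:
L(v, F) = v + 19*F (L(v, F) = (F + v) + 18*F = v + 19*F)
M = -83 (M = -9 + (61 - 135) = -9 - 74 = -83)
x = -1267 (x = -83 + (-17 + 19*(-3))*(2 + 2)**2 = -83 + (-17 - 57)*4**2 = -83 - 74*16 = -83 - 1184 = -1267)
((70961 - 1*16804) + x) - 119253 = ((70961 - 1*16804) - 1267) - 119253 = ((70961 - 16804) - 1267) - 119253 = (54157 - 1267) - 119253 = 52890 - 119253 = -66363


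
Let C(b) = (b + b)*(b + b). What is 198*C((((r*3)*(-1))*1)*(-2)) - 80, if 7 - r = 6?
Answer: 28432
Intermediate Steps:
r = 1 (r = 7 - 1*6 = 7 - 6 = 1)
C(b) = 4*b² (C(b) = (2*b)*(2*b) = 4*b²)
198*C((((r*3)*(-1))*1)*(-2)) - 80 = 198*(4*((((1*3)*(-1))*1)*(-2))²) - 80 = 198*(4*(((3*(-1))*1)*(-2))²) - 80 = 198*(4*(-3*1*(-2))²) - 80 = 198*(4*(-3*(-2))²) - 80 = 198*(4*6²) - 80 = 198*(4*36) - 80 = 198*144 - 80 = 28512 - 80 = 28432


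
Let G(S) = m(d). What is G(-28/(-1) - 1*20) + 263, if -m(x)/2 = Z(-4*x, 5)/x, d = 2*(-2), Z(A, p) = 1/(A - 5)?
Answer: 5787/22 ≈ 263.05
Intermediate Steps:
Z(A, p) = 1/(-5 + A)
d = -4
m(x) = -2/(x*(-5 - 4*x)) (m(x) = -2/((-5 - 4*x)*x) = -2/(x*(-5 - 4*x)))
G(S) = 1/22 (G(S) = 2/(-4*(5 + 4*(-4))) = 2*(-1/4)/(5 - 16) = 2*(-1/4)/(-11) = 2*(-1/4)*(-1/11) = 1/22)
G(-28/(-1) - 1*20) + 263 = 1/22 + 263 = 5787/22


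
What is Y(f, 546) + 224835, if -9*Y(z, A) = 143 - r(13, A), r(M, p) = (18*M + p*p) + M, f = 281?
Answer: 2321735/9 ≈ 2.5797e+5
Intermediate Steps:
r(M, p) = p² + 19*M (r(M, p) = (18*M + p²) + M = (p² + 18*M) + M = p² + 19*M)
Y(z, A) = 104/9 + A²/9 (Y(z, A) = -(143 - (A² + 19*13))/9 = -(143 - (A² + 247))/9 = -(143 - (247 + A²))/9 = -(143 + (-247 - A²))/9 = -(-104 - A²)/9 = 104/9 + A²/9)
Y(f, 546) + 224835 = (104/9 + (⅑)*546²) + 224835 = (104/9 + (⅑)*298116) + 224835 = (104/9 + 33124) + 224835 = 298220/9 + 224835 = 2321735/9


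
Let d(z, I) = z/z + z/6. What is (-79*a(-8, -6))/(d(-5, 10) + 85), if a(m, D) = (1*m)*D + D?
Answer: -2844/73 ≈ -38.959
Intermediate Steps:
a(m, D) = D + D*m (a(m, D) = m*D + D = D*m + D = D + D*m)
d(z, I) = 1 + z/6 (d(z, I) = 1 + z*(1/6) = 1 + z/6)
(-79*a(-8, -6))/(d(-5, 10) + 85) = (-(-474)*(1 - 8))/((1 + (1/6)*(-5)) + 85) = (-(-474)*(-7))/((1 - 5/6) + 85) = (-79*42)/(1/6 + 85) = -3318/511/6 = -3318*6/511 = -2844/73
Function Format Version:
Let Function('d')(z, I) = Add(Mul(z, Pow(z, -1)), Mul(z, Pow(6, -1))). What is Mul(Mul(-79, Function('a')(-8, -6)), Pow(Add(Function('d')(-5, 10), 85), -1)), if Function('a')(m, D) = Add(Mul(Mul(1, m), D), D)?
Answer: Rational(-2844, 73) ≈ -38.959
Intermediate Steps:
Function('a')(m, D) = Add(D, Mul(D, m)) (Function('a')(m, D) = Add(Mul(m, D), D) = Add(Mul(D, m), D) = Add(D, Mul(D, m)))
Function('d')(z, I) = Add(1, Mul(Rational(1, 6), z)) (Function('d')(z, I) = Add(1, Mul(z, Rational(1, 6))) = Add(1, Mul(Rational(1, 6), z)))
Mul(Mul(-79, Function('a')(-8, -6)), Pow(Add(Function('d')(-5, 10), 85), -1)) = Mul(Mul(-79, Mul(-6, Add(1, -8))), Pow(Add(Add(1, Mul(Rational(1, 6), -5)), 85), -1)) = Mul(Mul(-79, Mul(-6, -7)), Pow(Add(Add(1, Rational(-5, 6)), 85), -1)) = Mul(Mul(-79, 42), Pow(Add(Rational(1, 6), 85), -1)) = Mul(-3318, Pow(Rational(511, 6), -1)) = Mul(-3318, Rational(6, 511)) = Rational(-2844, 73)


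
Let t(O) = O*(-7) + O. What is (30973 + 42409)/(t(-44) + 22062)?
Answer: 36691/11163 ≈ 3.2868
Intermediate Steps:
t(O) = -6*O (t(O) = -7*O + O = -6*O)
(30973 + 42409)/(t(-44) + 22062) = (30973 + 42409)/(-6*(-44) + 22062) = 73382/(264 + 22062) = 73382/22326 = 73382*(1/22326) = 36691/11163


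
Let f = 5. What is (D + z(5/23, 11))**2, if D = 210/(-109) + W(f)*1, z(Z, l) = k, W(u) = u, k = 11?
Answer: 2353156/11881 ≈ 198.06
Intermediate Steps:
z(Z, l) = 11
D = 335/109 (D = 210/(-109) + 5*1 = 210*(-1/109) + 5 = -210/109 + 5 = 335/109 ≈ 3.0734)
(D + z(5/23, 11))**2 = (335/109 + 11)**2 = (1534/109)**2 = 2353156/11881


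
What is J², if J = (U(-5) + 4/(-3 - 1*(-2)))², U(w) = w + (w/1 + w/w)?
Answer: 28561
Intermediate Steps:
U(w) = 1 + 2*w (U(w) = w + (w*1 + 1) = w + (w + 1) = w + (1 + w) = 1 + 2*w)
J = 169 (J = ((1 + 2*(-5)) + 4/(-3 - 1*(-2)))² = ((1 - 10) + 4/(-3 + 2))² = (-9 + 4/(-1))² = (-9 + 4*(-1))² = (-9 - 4)² = (-13)² = 169)
J² = 169² = 28561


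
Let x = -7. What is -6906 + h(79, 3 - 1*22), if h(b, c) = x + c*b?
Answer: -8414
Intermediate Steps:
h(b, c) = -7 + b*c (h(b, c) = -7 + c*b = -7 + b*c)
-6906 + h(79, 3 - 1*22) = -6906 + (-7 + 79*(3 - 1*22)) = -6906 + (-7 + 79*(3 - 22)) = -6906 + (-7 + 79*(-19)) = -6906 + (-7 - 1501) = -6906 - 1508 = -8414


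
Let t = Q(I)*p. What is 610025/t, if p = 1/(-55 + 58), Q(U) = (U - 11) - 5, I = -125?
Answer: -610025/47 ≈ -12979.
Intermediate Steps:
Q(U) = -16 + U (Q(U) = (-11 + U) - 5 = -16 + U)
p = ⅓ (p = 1/3 = ⅓ ≈ 0.33333)
t = -47 (t = (-16 - 125)*(⅓) = -141*⅓ = -47)
610025/t = 610025/(-47) = 610025*(-1/47) = -610025/47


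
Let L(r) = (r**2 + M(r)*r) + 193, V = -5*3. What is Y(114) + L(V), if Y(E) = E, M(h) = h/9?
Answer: 557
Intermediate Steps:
M(h) = h/9 (M(h) = h*(1/9) = h/9)
V = -15
L(r) = 193 + 10*r**2/9 (L(r) = (r**2 + (r/9)*r) + 193 = (r**2 + r**2/9) + 193 = 10*r**2/9 + 193 = 193 + 10*r**2/9)
Y(114) + L(V) = 114 + (193 + (10/9)*(-15)**2) = 114 + (193 + (10/9)*225) = 114 + (193 + 250) = 114 + 443 = 557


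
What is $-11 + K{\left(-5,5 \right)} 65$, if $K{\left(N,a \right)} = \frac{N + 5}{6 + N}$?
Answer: $-11$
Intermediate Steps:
$K{\left(N,a \right)} = \frac{5 + N}{6 + N}$
$-11 + K{\left(-5,5 \right)} 65 = -11 + \frac{5 - 5}{6 - 5} \cdot 65 = -11 + 1^{-1} \cdot 0 \cdot 65 = -11 + 1 \cdot 0 \cdot 65 = -11 + 0 \cdot 65 = -11 + 0 = -11$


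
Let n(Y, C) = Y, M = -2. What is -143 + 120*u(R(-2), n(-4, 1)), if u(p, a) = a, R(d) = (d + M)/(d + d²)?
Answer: -623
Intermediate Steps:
R(d) = (-2 + d)/(d + d²) (R(d) = (d - 2)/(d + d²) = (-2 + d)/(d + d²))
-143 + 120*u(R(-2), n(-4, 1)) = -143 + 120*(-4) = -143 - 480 = -623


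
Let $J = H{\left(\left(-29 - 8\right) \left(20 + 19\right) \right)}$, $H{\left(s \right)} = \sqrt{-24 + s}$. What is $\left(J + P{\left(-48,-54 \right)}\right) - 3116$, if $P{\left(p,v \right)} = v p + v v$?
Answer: $2392 + 3 i \sqrt{163} \approx 2392.0 + 38.301 i$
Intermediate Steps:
$P{\left(p,v \right)} = v^{2} + p v$ ($P{\left(p,v \right)} = p v + v^{2} = v^{2} + p v$)
$J = 3 i \sqrt{163}$ ($J = \sqrt{-24 + \left(-29 - 8\right) \left(20 + 19\right)} = \sqrt{-24 - 1443} = \sqrt{-1467} = 3 i \sqrt{163} \approx 38.301 i$)
$\left(J + P{\left(-48,-54 \right)}\right) - 3116 = \left(3 i \sqrt{163} - 54 \left(-48 - 54\right)\right) - 3116 = \left(3 i \sqrt{163} - -5508\right) - 3116 = \left(3 i \sqrt{163} + 5508\right) - 3116 = \left(5508 + 3 i \sqrt{163}\right) - 3116 = 2392 + 3 i \sqrt{163}$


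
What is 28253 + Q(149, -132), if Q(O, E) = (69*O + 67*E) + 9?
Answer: 29699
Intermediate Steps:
Q(O, E) = 9 + 67*E + 69*O (Q(O, E) = (67*E + 69*O) + 9 = 9 + 67*E + 69*O)
28253 + Q(149, -132) = 28253 + (9 + 67*(-132) + 69*149) = 28253 + (9 - 8844 + 10281) = 28253 + 1446 = 29699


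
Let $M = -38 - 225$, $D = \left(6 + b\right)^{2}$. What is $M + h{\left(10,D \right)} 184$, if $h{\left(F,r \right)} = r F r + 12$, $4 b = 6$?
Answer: $5823820$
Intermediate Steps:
$b = \frac{3}{2}$ ($b = \frac{1}{4} \cdot 6 = \frac{3}{2} \approx 1.5$)
$D = \frac{225}{4}$ ($D = \left(6 + \frac{3}{2}\right)^{2} = \left(\frac{15}{2}\right)^{2} = \frac{225}{4} \approx 56.25$)
$h{\left(F,r \right)} = 12 + F r^{2}$ ($h{\left(F,r \right)} = F r r + 12 = F r^{2} + 12 = 12 + F r^{2}$)
$M = -263$ ($M = -38 - 225 = -263$)
$M + h{\left(10,D \right)} 184 = -263 + \left(12 + 10 \left(\frac{225}{4}\right)^{2}\right) 184 = -263 + \left(12 + 10 \cdot \frac{50625}{16}\right) 184 = -263 + \left(12 + \frac{253125}{8}\right) 184 = -263 + \frac{253221}{8} \cdot 184 = -263 + 5824083 = 5823820$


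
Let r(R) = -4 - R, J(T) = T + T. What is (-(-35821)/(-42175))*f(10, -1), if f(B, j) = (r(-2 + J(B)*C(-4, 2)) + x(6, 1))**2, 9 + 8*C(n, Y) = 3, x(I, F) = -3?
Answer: -143284/1687 ≈ -84.934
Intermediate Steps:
J(T) = 2*T
C(n, Y) = -3/4 (C(n, Y) = -9/8 + (1/8)*3 = -9/8 + 3/8 = -3/4)
f(B, j) = (-5 + 3*B/2)**2 (f(B, j) = ((-4 - (-2 + (2*B)*(-3/4))) - 3)**2 = ((-4 - (-2 - 3*B/2)) - 3)**2 = ((-4 + (2 + 3*B/2)) - 3)**2 = ((-2 + 3*B/2) - 3)**2 = (-5 + 3*B/2)**2)
(-(-35821)/(-42175))*f(10, -1) = (-(-35821)/(-42175))*((-10 + 3*10)**2/4) = (-(-35821)*(-1)/42175)*((-10 + 30)**2/4) = (-1*35821/42175)*((1/4)*20**2) = -35821*400/168700 = -35821/42175*100 = -143284/1687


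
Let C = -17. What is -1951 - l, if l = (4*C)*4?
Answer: -1679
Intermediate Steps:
l = -272 (l = (4*(-17))*4 = -68*4 = -272)
-1951 - l = -1951 - 1*(-272) = -1951 + 272 = -1679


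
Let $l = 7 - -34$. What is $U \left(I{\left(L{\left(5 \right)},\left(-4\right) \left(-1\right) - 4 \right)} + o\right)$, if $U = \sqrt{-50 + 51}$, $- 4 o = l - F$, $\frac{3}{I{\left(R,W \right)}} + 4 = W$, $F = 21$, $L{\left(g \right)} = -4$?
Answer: $- \frac{23}{4} \approx -5.75$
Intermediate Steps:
$l = 41$ ($l = 7 + 34 = 41$)
$I{\left(R,W \right)} = \frac{3}{-4 + W}$
$o = -5$ ($o = - \frac{41 - 21}{4} = \left(- \frac{1}{4}\right) 20 = -5$)
$U = 1$ ($U = \sqrt{1} = 1$)
$U \left(I{\left(L{\left(5 \right)},\left(-4\right) \left(-1\right) - 4 \right)} + o\right) = 1 \left(\frac{3}{-4 - 0} - 5\right) = 1 \left(\frac{3}{-4 + \left(4 - 4\right)} - 5\right) = 1 \left(\frac{3}{-4 + 0} - 5\right) = 1 \left(\frac{3}{-4} - 5\right) = 1 \left(3 \left(- \frac{1}{4}\right) - 5\right) = 1 \left(- \frac{3}{4} - 5\right) = 1 \left(- \frac{23}{4}\right) = - \frac{23}{4}$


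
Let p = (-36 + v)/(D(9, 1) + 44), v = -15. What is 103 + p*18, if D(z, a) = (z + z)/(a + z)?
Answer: 18997/229 ≈ 82.956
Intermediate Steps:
D(z, a) = 2*z/(a + z) (D(z, a) = (2*z)/(a + z) = 2*z/(a + z))
p = -255/229 (p = (-36 - 15)/(2*9/(1 + 9) + 44) = -51/(2*9/10 + 44) = -51/(2*9*(1/10) + 44) = -51/(9/5 + 44) = -51/229/5 = -51*5/229 = -255/229 ≈ -1.1135)
103 + p*18 = 103 - 255/229*18 = 103 - 4590/229 = 18997/229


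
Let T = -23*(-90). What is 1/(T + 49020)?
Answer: 1/51090 ≈ 1.9573e-5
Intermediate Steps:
T = 2070
1/(T + 49020) = 1/(2070 + 49020) = 1/51090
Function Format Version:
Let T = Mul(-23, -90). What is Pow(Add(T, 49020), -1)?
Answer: Rational(1, 51090) ≈ 1.9573e-5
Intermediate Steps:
T = 2070
Pow(Add(T, 49020), -1) = Pow(Add(2070, 49020), -1) = Pow(51090, -1) = Rational(1, 51090)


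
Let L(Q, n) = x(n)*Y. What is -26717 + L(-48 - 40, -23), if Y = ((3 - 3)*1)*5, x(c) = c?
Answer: -26717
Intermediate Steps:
Y = 0 (Y = (0*1)*5 = 0*5 = 0)
L(Q, n) = 0 (L(Q, n) = n*0 = 0)
-26717 + L(-48 - 40, -23) = -26717 + 0 = -26717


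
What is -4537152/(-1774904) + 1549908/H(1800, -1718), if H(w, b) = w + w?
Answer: 9608582139/22186300 ≈ 433.09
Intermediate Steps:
H(w, b) = 2*w
-4537152/(-1774904) + 1549908/H(1800, -1718) = -4537152/(-1774904) + 1549908/((2*1800)) = -4537152*(-1/1774904) + 1549908/3600 = 567144/221863 + 1549908*(1/3600) = 567144/221863 + 43053/100 = 9608582139/22186300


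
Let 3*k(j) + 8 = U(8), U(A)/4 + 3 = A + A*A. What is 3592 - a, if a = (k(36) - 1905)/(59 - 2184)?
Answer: 22893553/6375 ≈ 3591.1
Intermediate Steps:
U(A) = -12 + 4*A + 4*A² (U(A) = -12 + 4*(A + A*A) = -12 + 4*(A + A²) = -12 + (4*A + 4*A²) = -12 + 4*A + 4*A²)
k(j) = 268/3 (k(j) = -8/3 + (-12 + 4*8 + 4*8²)/3 = -8/3 + (-12 + 32 + 4*64)/3 = -8/3 + (-12 + 32 + 256)/3 = -8/3 + (⅓)*276 = -8/3 + 92 = 268/3)
a = 5447/6375 (a = (268/3 - 1905)/(59 - 2184) = -5447/3/(-2125) = -5447/3*(-1/2125) = 5447/6375 ≈ 0.85443)
3592 - a = 3592 - 1*5447/6375 = 3592 - 5447/6375 = 22893553/6375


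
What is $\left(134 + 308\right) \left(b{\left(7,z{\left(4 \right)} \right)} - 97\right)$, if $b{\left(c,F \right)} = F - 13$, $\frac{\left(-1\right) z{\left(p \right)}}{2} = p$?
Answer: $-52156$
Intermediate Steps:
$z{\left(p \right)} = - 2 p$
$b{\left(c,F \right)} = -13 + F$
$\left(134 + 308\right) \left(b{\left(7,z{\left(4 \right)} \right)} - 97\right) = \left(134 + 308\right) \left(\left(-13 - 8\right) - 97\right) = 442 \left(\left(-13 - 8\right) - 97\right) = 442 \left(-21 - 97\right) = 442 \left(-118\right) = -52156$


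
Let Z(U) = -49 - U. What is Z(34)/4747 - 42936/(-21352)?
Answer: 25255622/12669743 ≈ 1.9934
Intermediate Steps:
Z(34)/4747 - 42936/(-21352) = (-49 - 1*34)/4747 - 42936/(-21352) = (-49 - 34)*(1/4747) - 42936*(-1/21352) = -83*1/4747 + 5367/2669 = -83/4747 + 5367/2669 = 25255622/12669743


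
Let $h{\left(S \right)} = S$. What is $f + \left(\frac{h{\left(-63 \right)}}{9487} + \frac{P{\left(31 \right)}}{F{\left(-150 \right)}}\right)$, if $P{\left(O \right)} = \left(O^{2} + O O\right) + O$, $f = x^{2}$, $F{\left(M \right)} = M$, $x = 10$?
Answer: $\frac{41255813}{474350} \approx 86.973$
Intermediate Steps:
$f = 100$ ($f = 10^{2} = 100$)
$P{\left(O \right)} = O + 2 O^{2}$ ($P{\left(O \right)} = \left(O^{2} + O^{2}\right) + O = 2 O^{2} + O = O + 2 O^{2}$)
$f + \left(\frac{h{\left(-63 \right)}}{9487} + \frac{P{\left(31 \right)}}{F{\left(-150 \right)}}\right) = 100 + \left(- \frac{63}{9487} + \frac{31 \left(1 + 2 \cdot 31\right)}{-150}\right) = 100 + \left(\left(-63\right) \frac{1}{9487} + 31 \left(1 + 62\right) \left(- \frac{1}{150}\right)\right) = 100 + \left(- \frac{63}{9487} + 31 \cdot 63 \left(- \frac{1}{150}\right)\right) = 100 + \left(- \frac{63}{9487} + 1953 \left(- \frac{1}{150}\right)\right) = 100 - \frac{6179187}{474350} = \frac{41255813}{474350}$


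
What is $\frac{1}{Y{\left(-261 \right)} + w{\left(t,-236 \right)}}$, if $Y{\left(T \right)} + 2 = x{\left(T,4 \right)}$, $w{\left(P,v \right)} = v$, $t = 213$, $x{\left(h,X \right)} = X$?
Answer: $- \frac{1}{234} \approx -0.0042735$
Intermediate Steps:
$Y{\left(T \right)} = 2$ ($Y{\left(T \right)} = -2 + 4 = 2$)
$\frac{1}{Y{\left(-261 \right)} + w{\left(t,-236 \right)}} = \frac{1}{2 - 236} = \frac{1}{-234} = - \frac{1}{234}$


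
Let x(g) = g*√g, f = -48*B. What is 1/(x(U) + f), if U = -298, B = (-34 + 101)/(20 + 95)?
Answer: -46230/43748918357 + 1970525*I*√298/174995673428 ≈ -1.0567e-6 + 0.00019438*I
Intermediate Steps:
B = 67/115 ≈ 0.58261
f = -3216/115 (f = -48*67/115 = -3216/115 ≈ -27.965)
x(g) = g^(3/2)
1/(x(U) + f) = 1/((-298)^(3/2) - 3216/115) = 1/(-298*I*√298 - 3216/115) = 1/(-3216/115 - 298*I*√298)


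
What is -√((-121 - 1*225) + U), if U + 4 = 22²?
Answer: -√134 ≈ -11.576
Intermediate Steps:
U = 480 (U = -4 + 22² = -4 + 484 = 480)
-√((-121 - 1*225) + U) = -√((-121 - 1*225) + 480) = -√((-121 - 225) + 480) = -√(-346 + 480) = -√134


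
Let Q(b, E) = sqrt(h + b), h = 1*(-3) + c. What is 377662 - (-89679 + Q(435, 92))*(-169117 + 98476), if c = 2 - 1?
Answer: -6334636577 + 70641*sqrt(433) ≈ -6.3332e+9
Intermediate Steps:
c = 1
h = -2 (h = 1*(-3) + 1 = -3 + 1 = -2)
Q(b, E) = sqrt(-2 + b)
377662 - (-89679 + Q(435, 92))*(-169117 + 98476) = 377662 - (-89679 + sqrt(-2 + 435))*(-169117 + 98476) = 377662 - (-89679 + sqrt(433))*(-70641) = 377662 - (6335014239 - 70641*sqrt(433)) = 377662 + (-6335014239 + 70641*sqrt(433)) = -6334636577 + 70641*sqrt(433)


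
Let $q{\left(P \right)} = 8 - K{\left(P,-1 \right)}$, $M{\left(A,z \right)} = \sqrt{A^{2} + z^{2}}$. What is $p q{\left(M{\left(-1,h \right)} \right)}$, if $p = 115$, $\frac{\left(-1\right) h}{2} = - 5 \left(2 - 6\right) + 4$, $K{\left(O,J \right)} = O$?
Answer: $920 - 115 \sqrt{2305} \approx -4601.2$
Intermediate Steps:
$h = -48$ ($h = - 2 \left(- 5 \left(2 - 6\right) + 4\right) = - 2 \left(\left(-5\right) \left(-4\right) + 4\right) = - 2 \left(20 + 4\right) = \left(-2\right) 24 = -48$)
$q{\left(P \right)} = 8 - P$
$p q{\left(M{\left(-1,h \right)} \right)} = 115 \left(8 - \sqrt{\left(-1\right)^{2} + \left(-48\right)^{2}}\right) = 115 \left(8 - \sqrt{1 + 2304}\right) = 115 \left(8 - \sqrt{2305}\right) = 920 - 115 \sqrt{2305}$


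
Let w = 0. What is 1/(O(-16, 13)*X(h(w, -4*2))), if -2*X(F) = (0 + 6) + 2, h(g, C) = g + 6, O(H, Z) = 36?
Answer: -1/144 ≈ -0.0069444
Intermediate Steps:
h(g, C) = 6 + g
X(F) = -4 (X(F) = -((0 + 6) + 2)/2 = -(6 + 2)/2 = -½*8 = -4)
1/(O(-16, 13)*X(h(w, -4*2))) = 1/(36*(-4)) = 1/(-144) = -1/144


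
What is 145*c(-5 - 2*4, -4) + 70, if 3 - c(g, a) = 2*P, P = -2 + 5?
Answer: -365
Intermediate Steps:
P = 3
c(g, a) = -3 (c(g, a) = 3 - 2*3 = 3 - 1*6 = 3 - 6 = -3)
145*c(-5 - 2*4, -4) + 70 = 145*(-3) + 70 = -435 + 70 = -365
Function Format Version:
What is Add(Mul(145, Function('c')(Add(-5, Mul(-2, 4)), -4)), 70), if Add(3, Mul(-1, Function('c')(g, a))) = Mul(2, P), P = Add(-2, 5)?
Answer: -365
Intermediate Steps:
P = 3
Function('c')(g, a) = -3 (Function('c')(g, a) = Add(3, Mul(-1, Mul(2, 3))) = Add(3, Mul(-1, 6)) = Add(3, -6) = -3)
Add(Mul(145, Function('c')(Add(-5, Mul(-2, 4)), -4)), 70) = Add(Mul(145, -3), 70) = Add(-435, 70) = -365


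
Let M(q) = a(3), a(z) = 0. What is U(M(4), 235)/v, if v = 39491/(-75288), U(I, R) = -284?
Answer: 21381792/39491 ≈ 541.43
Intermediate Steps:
M(q) = 0
v = -39491/75288 (v = 39491*(-1/75288) = -39491/75288 ≈ -0.52453)
U(M(4), 235)/v = -284/(-39491/75288) = -284*(-75288/39491) = 21381792/39491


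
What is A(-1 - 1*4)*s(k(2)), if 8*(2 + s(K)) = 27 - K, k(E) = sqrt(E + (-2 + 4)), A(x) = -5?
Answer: -45/8 ≈ -5.6250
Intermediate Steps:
k(E) = sqrt(2 + E) (k(E) = sqrt(E + 2) = sqrt(2 + E))
s(K) = 11/8 - K/8 (s(K) = -2 + (27 - K)/8 = -2 + (27/8 - K/8) = 11/8 - K/8)
A(-1 - 1*4)*s(k(2)) = -5*(11/8 - sqrt(2 + 2)/8) = -5*(11/8 - sqrt(4)/8) = -5*(11/8 - 1/8*2) = -5*(11/8 - 1/4) = -5*9/8 = -45/8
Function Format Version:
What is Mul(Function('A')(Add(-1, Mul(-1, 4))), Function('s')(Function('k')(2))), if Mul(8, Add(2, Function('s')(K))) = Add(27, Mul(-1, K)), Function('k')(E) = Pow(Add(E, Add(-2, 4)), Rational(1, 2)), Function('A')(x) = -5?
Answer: Rational(-45, 8) ≈ -5.6250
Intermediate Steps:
Function('k')(E) = Pow(Add(2, E), Rational(1, 2)) (Function('k')(E) = Pow(Add(E, 2), Rational(1, 2)) = Pow(Add(2, E), Rational(1, 2)))
Function('s')(K) = Add(Rational(11, 8), Mul(Rational(-1, 8), K)) (Function('s')(K) = Add(-2, Mul(Rational(1, 8), Add(27, Mul(-1, K)))) = Add(-2, Add(Rational(27, 8), Mul(Rational(-1, 8), K))) = Add(Rational(11, 8), Mul(Rational(-1, 8), K)))
Mul(Function('A')(Add(-1, Mul(-1, 4))), Function('s')(Function('k')(2))) = Mul(-5, Add(Rational(11, 8), Mul(Rational(-1, 8), Pow(Add(2, 2), Rational(1, 2))))) = Mul(-5, Add(Rational(11, 8), Mul(Rational(-1, 8), Pow(4, Rational(1, 2))))) = Mul(-5, Add(Rational(11, 8), Mul(Rational(-1, 8), 2))) = Mul(-5, Add(Rational(11, 8), Rational(-1, 4))) = Mul(-5, Rational(9, 8)) = Rational(-45, 8)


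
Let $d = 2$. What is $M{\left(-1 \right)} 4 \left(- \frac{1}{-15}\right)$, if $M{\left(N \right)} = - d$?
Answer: $- \frac{8}{15} \approx -0.53333$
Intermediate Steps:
$M{\left(N \right)} = -2$ ($M{\left(N \right)} = \left(-1\right) 2 = -2$)
$M{\left(-1 \right)} 4 \left(- \frac{1}{-15}\right) = \left(-2\right) 4 \left(- \frac{1}{-15}\right) = - 8 \left(\left(-1\right) \left(- \frac{1}{15}\right)\right) = \left(-8\right) \frac{1}{15} = - \frac{8}{15}$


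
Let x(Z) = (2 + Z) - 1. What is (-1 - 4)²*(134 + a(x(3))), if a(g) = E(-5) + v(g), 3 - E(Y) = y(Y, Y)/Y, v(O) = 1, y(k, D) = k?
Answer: 3425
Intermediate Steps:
x(Z) = 1 + Z
E(Y) = 2 (E(Y) = 3 - Y/Y = 3 - 1*1 = 3 - 1 = 2)
a(g) = 3 (a(g) = 2 + 1 = 3)
(-1 - 4)²*(134 + a(x(3))) = (-1 - 4)²*(134 + 3) = (-5)²*137 = 25*137 = 3425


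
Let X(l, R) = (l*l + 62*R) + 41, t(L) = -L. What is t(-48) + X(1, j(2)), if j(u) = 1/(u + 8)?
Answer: 481/5 ≈ 96.200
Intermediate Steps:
j(u) = 1/(8 + u)
X(l, R) = 41 + l² + 62*R (X(l, R) = (l² + 62*R) + 41 = 41 + l² + 62*R)
t(-48) + X(1, j(2)) = -1*(-48) + (41 + 1² + 62/(8 + 2)) = 48 + (41 + 1 + 62/10) = 48 + (41 + 1 + 62*(⅒)) = 48 + (41 + 1 + 31/5) = 48 + 241/5 = 481/5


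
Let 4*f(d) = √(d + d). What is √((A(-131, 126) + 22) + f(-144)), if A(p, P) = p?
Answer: √(-109 + 3*I*√2) ≈ 0.2031 + 10.442*I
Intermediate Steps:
f(d) = √2*√d/4 (f(d) = √(d + d)/4 = √(2*d)/4 = (√2*√d)/4 = √2*√d/4)
√((A(-131, 126) + 22) + f(-144)) = √((-131 + 22) + √2*√(-144)/4) = √(-109 + √2*(12*I)/4) = √(-109 + 3*I*√2)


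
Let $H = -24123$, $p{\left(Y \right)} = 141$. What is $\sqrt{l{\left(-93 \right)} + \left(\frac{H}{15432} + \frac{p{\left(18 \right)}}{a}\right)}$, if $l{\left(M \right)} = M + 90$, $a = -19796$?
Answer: $\frac{i \sqrt{15112132580858}}{1818404} \approx 2.1378 i$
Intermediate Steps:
$l{\left(M \right)} = 90 + M$
$\sqrt{l{\left(-93 \right)} + \left(\frac{H}{15432} + \frac{p{\left(18 \right)}}{a}\right)} = \sqrt{\left(90 - 93\right) + \left(- \frac{24123}{15432} + \frac{141}{-19796}\right)} = \sqrt{-3 + \left(\left(-24123\right) \frac{1}{15432} + 141 \left(- \frac{1}{19796}\right)\right)} = \sqrt{-3 - \frac{39976235}{25457656}} = \sqrt{- \frac{116349203}{25457656}} = \frac{i \sqrt{15112132580858}}{1818404}$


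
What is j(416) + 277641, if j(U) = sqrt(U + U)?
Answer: 277641 + 8*sqrt(13) ≈ 2.7767e+5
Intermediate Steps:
j(U) = sqrt(2)*sqrt(U) (j(U) = sqrt(2*U) = sqrt(2)*sqrt(U))
j(416) + 277641 = sqrt(2)*sqrt(416) + 277641 = sqrt(2)*(4*sqrt(26)) + 277641 = 8*sqrt(13) + 277641 = 277641 + 8*sqrt(13)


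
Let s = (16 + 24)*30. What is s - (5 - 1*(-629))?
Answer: 566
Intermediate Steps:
s = 1200 (s = 40*30 = 1200)
s - (5 - 1*(-629)) = 1200 - (5 - 1*(-629)) = 1200 - (5 + 629) = 1200 - 1*634 = 1200 - 634 = 566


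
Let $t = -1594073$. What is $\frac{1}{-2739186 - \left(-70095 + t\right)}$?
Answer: $- \frac{1}{1075018} \approx -9.3022 \cdot 10^{-7}$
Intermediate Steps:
$\frac{1}{-2739186 - \left(-70095 + t\right)} = \frac{1}{-2739186 + \left(\left(181 \cdot 382 + 953\right) - -1594073\right)} = \frac{1}{-2739186 + \left(\left(69142 + 953\right) + 1594073\right)} = \frac{1}{-2739186 + \left(70095 + 1594073\right)} = \frac{1}{-2739186 + 1664168} = \frac{1}{-1075018} = - \frac{1}{1075018}$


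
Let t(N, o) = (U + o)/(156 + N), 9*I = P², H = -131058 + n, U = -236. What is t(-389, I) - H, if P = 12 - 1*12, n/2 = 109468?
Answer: -20475338/233 ≈ -87877.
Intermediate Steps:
n = 218936 (n = 2*109468 = 218936)
P = 0 (P = 12 - 12 = 0)
H = 87878 (H = -131058 + 218936 = 87878)
I = 0 (I = (⅑)*0² = (⅑)*0 = 0)
t(N, o) = (-236 + o)/(156 + N)
t(-389, I) - H = (-236 + 0)/(156 - 389) - 1*87878 = -236/(-233) - 87878 = -1/233*(-236) - 87878 = 236/233 - 87878 = -20475338/233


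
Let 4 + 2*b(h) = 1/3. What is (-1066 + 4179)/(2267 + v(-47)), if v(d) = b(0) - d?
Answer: 18678/13873 ≈ 1.3464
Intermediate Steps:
b(h) = -11/6 (b(h) = -2 + (½)/3 = -2 + (½)*(⅓) = -2 + ⅙ = -11/6)
v(d) = -11/6 - d
(-1066 + 4179)/(2267 + v(-47)) = (-1066 + 4179)/(2267 + (-11/6 - 1*(-47))) = 3113/(2267 + (-11/6 + 47)) = 3113/(2267 + 271/6) = 3113/(13873/6) = 3113*(6/13873) = 18678/13873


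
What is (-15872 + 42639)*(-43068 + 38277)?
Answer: -128240697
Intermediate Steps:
(-15872 + 42639)*(-43068 + 38277) = 26767*(-4791) = -128240697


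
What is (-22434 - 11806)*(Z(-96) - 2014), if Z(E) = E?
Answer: 72246400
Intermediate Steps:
(-22434 - 11806)*(Z(-96) - 2014) = (-22434 - 11806)*(-96 - 2014) = -34240*(-2110) = 72246400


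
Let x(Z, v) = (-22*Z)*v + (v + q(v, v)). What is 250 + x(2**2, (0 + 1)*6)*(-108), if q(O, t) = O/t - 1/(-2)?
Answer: 56464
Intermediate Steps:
q(O, t) = 1/2 + O/t (q(O, t) = O/t - 1*(-1/2) = O/t + 1/2 = 1/2 + O/t)
x(Z, v) = 3/2 + v - 22*Z*v (x(Z, v) = (-22*Z)*v + (v + (v + v/2)/v) = -22*Z*v + (v + (3*v/2)/v) = -22*Z*v + (v + 3/2) = -22*Z*v + (3/2 + v) = 3/2 + v - 22*Z*v)
250 + x(2**2, (0 + 1)*6)*(-108) = 250 + (3/2 + (0 + 1)*6 - 22*2**2*(0 + 1)*6)*(-108) = 250 + (3/2 + 1*6 - 22*4*1*6)*(-108) = 250 + (3/2 + 6 - 22*4*6)*(-108) = 250 + (3/2 + 6 - 528)*(-108) = 250 - 1041/2*(-108) = 250 + 56214 = 56464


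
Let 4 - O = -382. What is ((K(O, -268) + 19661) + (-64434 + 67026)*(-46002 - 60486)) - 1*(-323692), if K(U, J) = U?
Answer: -275673157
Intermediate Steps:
O = 386 (O = 4 - 1*(-382) = 4 + 382 = 386)
((K(O, -268) + 19661) + (-64434 + 67026)*(-46002 - 60486)) - 1*(-323692) = ((386 + 19661) + (-64434 + 67026)*(-46002 - 60486)) - 1*(-323692) = (20047 + 2592*(-106488)) + 323692 = (20047 - 276016896) + 323692 = -275996849 + 323692 = -275673157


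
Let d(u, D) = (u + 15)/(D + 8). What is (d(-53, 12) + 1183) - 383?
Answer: 7981/10 ≈ 798.10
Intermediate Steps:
d(u, D) = (15 + u)/(8 + D)
(d(-53, 12) + 1183) - 383 = ((15 - 53)/(8 + 12) + 1183) - 383 = (-38/20 + 1183) - 383 = ((1/20)*(-38) + 1183) - 383 = (-19/10 + 1183) - 383 = 11811/10 - 383 = 7981/10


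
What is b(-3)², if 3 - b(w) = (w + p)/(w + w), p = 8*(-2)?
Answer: 1/36 ≈ 0.027778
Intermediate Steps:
p = -16
b(w) = 3 - (-16 + w)/(2*w) (b(w) = 3 - (w - 16)/(w + w) = 3 - (-16 + w)/(2*w))
b(-3)² = (5/2 + 8/(-3))² = (5/2 + 8*(-⅓))² = (5/2 - 8/3)² = (-⅙)² = 1/36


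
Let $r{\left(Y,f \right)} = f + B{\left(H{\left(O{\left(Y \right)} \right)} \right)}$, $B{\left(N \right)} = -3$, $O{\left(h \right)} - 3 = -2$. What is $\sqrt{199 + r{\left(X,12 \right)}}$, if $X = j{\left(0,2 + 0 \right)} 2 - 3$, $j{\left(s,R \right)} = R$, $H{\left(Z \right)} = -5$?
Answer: $4 \sqrt{13} \approx 14.422$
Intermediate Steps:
$O{\left(h \right)} = 1$ ($O{\left(h \right)} = 3 - 2 = 1$)
$X = 1$ ($X = \left(2 + 0\right) 2 - 3 = 2 \cdot 2 - 3 = 4 - 3 = 1$)
$r{\left(Y,f \right)} = -3 + f$ ($r{\left(Y,f \right)} = f - 3 = -3 + f$)
$\sqrt{199 + r{\left(X,12 \right)}} = \sqrt{199 + \left(-3 + 12\right)} = \sqrt{199 + 9} = \sqrt{208} = 4 \sqrt{13}$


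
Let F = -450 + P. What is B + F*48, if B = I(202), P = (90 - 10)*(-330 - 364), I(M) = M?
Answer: -2686358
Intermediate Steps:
P = -55520 (P = 80*(-694) = -55520)
B = 202
F = -55970 (F = -450 - 55520 = -55970)
B + F*48 = 202 - 55970*48 = 202 - 2686560 = -2686358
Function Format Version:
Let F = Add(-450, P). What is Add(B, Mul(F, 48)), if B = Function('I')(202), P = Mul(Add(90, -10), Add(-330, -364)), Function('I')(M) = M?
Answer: -2686358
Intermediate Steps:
P = -55520 (P = Mul(80, -694) = -55520)
B = 202
F = -55970 (F = Add(-450, -55520) = -55970)
Add(B, Mul(F, 48)) = Add(202, Mul(-55970, 48)) = Add(202, -2686560) = -2686358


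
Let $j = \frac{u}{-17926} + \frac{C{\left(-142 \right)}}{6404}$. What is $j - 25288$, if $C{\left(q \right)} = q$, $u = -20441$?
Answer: $- \frac{362860761910}{14349763} \approx -25287.0$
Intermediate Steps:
$j = \frac{16044834}{14349763}$ ($j = - \frac{20441}{-17926} - \frac{142}{6404} = \left(-20441\right) \left(- \frac{1}{17926}\right) - \frac{71}{3202} = \frac{20441}{17926} - \frac{71}{3202} = \frac{16044834}{14349763} \approx 1.1181$)
$j - 25288 = \frac{16044834}{14349763} - 25288 = - \frac{362860761910}{14349763}$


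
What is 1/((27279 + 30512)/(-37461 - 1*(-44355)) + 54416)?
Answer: 6894/375201695 ≈ 1.8374e-5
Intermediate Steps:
1/((27279 + 30512)/(-37461 - 1*(-44355)) + 54416) = 1/(57791/(-37461 + 44355) + 54416) = 1/(57791/6894 + 54416) = 1/(375201695/6894) = 6894/375201695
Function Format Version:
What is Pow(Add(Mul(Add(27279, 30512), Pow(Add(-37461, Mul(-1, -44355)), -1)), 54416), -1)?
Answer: Rational(6894, 375201695) ≈ 1.8374e-5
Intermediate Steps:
Pow(Add(Mul(Add(27279, 30512), Pow(Add(-37461, Mul(-1, -44355)), -1)), 54416), -1) = Pow(Add(Mul(57791, Pow(Add(-37461, 44355), -1)), 54416), -1) = Pow(Add(Mul(57791, Pow(6894, -1)), 54416), -1) = Pow(Add(Mul(57791, Rational(1, 6894)), 54416), -1) = Pow(Add(Rational(57791, 6894), 54416), -1) = Pow(Rational(375201695, 6894), -1) = Rational(6894, 375201695)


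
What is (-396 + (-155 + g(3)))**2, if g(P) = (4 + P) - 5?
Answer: 301401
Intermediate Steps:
g(P) = -1 + P
(-396 + (-155 + g(3)))**2 = (-396 + (-155 + (-1 + 3)))**2 = (-396 + (-155 + 2))**2 = (-396 - 153)**2 = (-549)**2 = 301401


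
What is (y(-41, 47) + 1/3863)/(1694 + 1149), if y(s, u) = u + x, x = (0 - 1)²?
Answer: 185425/10982509 ≈ 0.016884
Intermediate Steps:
x = 1 (x = (-1)² = 1)
y(s, u) = 1 + u (y(s, u) = u + 1 = 1 + u)
(y(-41, 47) + 1/3863)/(1694 + 1149) = ((1 + 47) + 1/3863)/(1694 + 1149) = (48 + 1/3863)/2843 = (185425/3863)*(1/2843) = 185425/10982509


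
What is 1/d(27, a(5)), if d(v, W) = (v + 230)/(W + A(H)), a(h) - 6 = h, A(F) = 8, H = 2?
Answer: 19/257 ≈ 0.073930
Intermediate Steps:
a(h) = 6 + h
d(v, W) = (230 + v)/(8 + W) (d(v, W) = (v + 230)/(W + 8) = (230 + v)/(8 + W))
1/d(27, a(5)) = 1/((230 + 27)/(8 + (6 + 5))) = 1/(257/(8 + 11)) = 1/(257/19) = 19/257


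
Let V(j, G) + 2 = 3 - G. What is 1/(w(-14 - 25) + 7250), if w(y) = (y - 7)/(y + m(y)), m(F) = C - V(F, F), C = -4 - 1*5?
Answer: 44/319023 ≈ 0.00013792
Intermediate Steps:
V(j, G) = 1 - G (V(j, G) = -2 + (3 - G) = 1 - G)
C = -9 (C = -4 - 5 = -9)
m(F) = -10 + F (m(F) = -9 - (1 - F) = -9 + (-1 + F) = -10 + F)
w(y) = (-7 + y)/(-10 + 2*y) (w(y) = (y - 7)/(y + (-10 + y)) = (-7 + y)/(-10 + 2*y))
1/(w(-14 - 25) + 7250) = 1/((-7 + (-14 - 25))/(2*(-5 + (-14 - 25))) + 7250) = 1/((-7 - 39)/(2*(-5 - 39)) + 7250) = 1/((½)*(-46)/(-44) + 7250) = 1/((½)*(-1/44)*(-46) + 7250) = 1/(23/44 + 7250) = 1/(319023/44) = 44/319023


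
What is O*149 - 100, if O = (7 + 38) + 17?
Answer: 9138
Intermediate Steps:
O = 62 (O = 45 + 17 = 62)
O*149 - 100 = 62*149 - 100 = 9238 - 100 = 9138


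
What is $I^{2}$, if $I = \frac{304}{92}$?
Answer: $\frac{5776}{529} \approx 10.919$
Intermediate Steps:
$I = \frac{76}{23}$ ($I = 304 \cdot \frac{1}{92} = \frac{76}{23} \approx 3.3043$)
$I^{2} = \left(\frac{76}{23}\right)^{2} = \frac{5776}{529}$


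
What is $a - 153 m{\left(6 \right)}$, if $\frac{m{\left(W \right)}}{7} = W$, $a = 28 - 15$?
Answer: $-6413$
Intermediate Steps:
$a = 13$
$m{\left(W \right)} = 7 W$
$a - 153 m{\left(6 \right)} = 13 - 153 \cdot 7 \cdot 6 = 13 - 6426 = -6413$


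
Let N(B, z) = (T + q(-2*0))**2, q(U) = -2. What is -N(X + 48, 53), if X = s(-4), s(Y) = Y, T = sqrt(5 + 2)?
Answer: -11 + 4*sqrt(7) ≈ -0.41699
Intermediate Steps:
T = sqrt(7) ≈ 2.6458
X = -4
N(B, z) = (-2 + sqrt(7))**2 (N(B, z) = (sqrt(7) - 2)**2 = (-2 + sqrt(7))**2)
-N(X + 48, 53) = -(2 - sqrt(7))**2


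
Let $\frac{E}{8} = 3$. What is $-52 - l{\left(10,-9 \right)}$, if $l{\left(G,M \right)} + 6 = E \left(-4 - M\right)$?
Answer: $-166$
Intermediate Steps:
$E = 24$ ($E = 8 \cdot 3 = 24$)
$l{\left(G,M \right)} = -102 - 24 M$ ($l{\left(G,M \right)} = -6 + 24 \left(-4 - M\right) = -6 - \left(96 + 24 M\right) = -102 - 24 M$)
$-52 - l{\left(10,-9 \right)} = -52 - \left(-102 - -216\right) = -52 - \left(-102 + 216\right) = -52 - 114 = -166$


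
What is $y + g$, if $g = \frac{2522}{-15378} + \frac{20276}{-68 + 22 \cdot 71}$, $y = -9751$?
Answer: $- \frac{18643214606}{1914561} \approx -9737.6$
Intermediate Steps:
$g = \frac{25669705}{1914561}$ ($g = 2522 \left(- \frac{1}{15378}\right) + \frac{20276}{-68 + 1562} = - \frac{1261}{7689} + \frac{20276}{1494} = - \frac{1261}{7689} + 20276 \cdot \frac{1}{1494} = - \frac{1261}{7689} + \frac{10138}{747} = \frac{25669705}{1914561} \approx 13.408$)
$y + g = -9751 + \frac{25669705}{1914561} = - \frac{18643214606}{1914561}$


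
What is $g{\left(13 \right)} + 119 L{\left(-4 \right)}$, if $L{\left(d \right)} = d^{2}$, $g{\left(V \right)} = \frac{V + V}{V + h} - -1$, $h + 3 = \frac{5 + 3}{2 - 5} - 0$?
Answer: $\frac{20994}{11} \approx 1908.5$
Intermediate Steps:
$h = - \frac{17}{3}$ ($h = -3 + \left(\frac{5 + 3}{2 - 5} - 0\right) = -3 + \left(\frac{8}{-3} + 0\right) = -3 + \left(8 \left(- \frac{1}{3}\right) + 0\right) = -3 + \left(- \frac{8}{3} + 0\right) = -3 - \frac{8}{3} = - \frac{17}{3} \approx -5.6667$)
$g{\left(V \right)} = 1 + \frac{2 V}{- \frac{17}{3} + V}$ ($g{\left(V \right)} = \frac{V + V}{V - \frac{17}{3}} - -1 = \frac{2 V}{- \frac{17}{3} + V} + 1 = 1 + \frac{2 V}{- \frac{17}{3} + V}$)
$g{\left(13 \right)} + 119 L{\left(-4 \right)} = \frac{-17 + 9 \cdot 13}{-17 + 3 \cdot 13} + 119 \left(-4\right)^{2} = \frac{-17 + 117}{-17 + 39} + 119 \cdot 16 = \frac{1}{22} \cdot 100 + 1904 = \frac{50}{11} + 1904 = \frac{20994}{11}$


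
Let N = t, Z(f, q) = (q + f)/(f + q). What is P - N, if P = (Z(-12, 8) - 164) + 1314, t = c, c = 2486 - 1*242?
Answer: -1093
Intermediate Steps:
c = 2244 (c = 2486 - 242 = 2244)
t = 2244
Z(f, q) = 1 (Z(f, q) = (f + q)/(f + q) = 1)
N = 2244
P = 1151 (P = (1 - 164) + 1314 = -163 + 1314 = 1151)
P - N = 1151 - 1*2244 = 1151 - 2244 = -1093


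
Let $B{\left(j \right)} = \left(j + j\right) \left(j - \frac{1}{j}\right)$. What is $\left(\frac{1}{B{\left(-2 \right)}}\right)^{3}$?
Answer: $\frac{1}{216} \approx 0.0046296$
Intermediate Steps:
$B{\left(j \right)} = 2 j \left(j - \frac{1}{j}\right)$
$\left(\frac{1}{B{\left(-2 \right)}}\right)^{3} = \left(\frac{1}{-2 + 2 \left(-2\right)^{2}}\right)^{3} = \left(\frac{1}{-2 + 2 \cdot 4}\right)^{3} = \left(\frac{1}{-2 + 8}\right)^{3} = \left(\frac{1}{6}\right)^{3} = \frac{1}{216}$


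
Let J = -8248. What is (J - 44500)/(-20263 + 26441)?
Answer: -26374/3089 ≈ -8.5380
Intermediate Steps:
(J - 44500)/(-20263 + 26441) = (-8248 - 44500)/(-20263 + 26441) = -52748/6178 = -52748*1/6178 = -26374/3089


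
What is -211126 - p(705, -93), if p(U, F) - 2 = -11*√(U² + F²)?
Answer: -211128 + 33*√56186 ≈ -2.0331e+5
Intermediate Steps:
p(U, F) = 2 - 11*√(F² + U²) (p(U, F) = 2 - 11*√(U² + F²) = 2 - 11*√(F² + U²))
-211126 - p(705, -93) = -211126 - (2 - 11*√((-93)² + 705²)) = -211126 - (2 - 11*√(8649 + 497025)) = -211126 - (2 - 33*√56186) = -211126 + (-2 + 33*√56186) = -211128 + 33*√56186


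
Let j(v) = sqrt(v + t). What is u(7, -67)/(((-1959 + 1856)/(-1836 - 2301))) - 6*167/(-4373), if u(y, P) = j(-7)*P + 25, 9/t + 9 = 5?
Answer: 452380731/450419 - 277179*I*sqrt(37)/206 ≈ 1004.4 - 8184.5*I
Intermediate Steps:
t = -9/4 (t = 9/(-9 + 5) = 9/(-4) = 9*(-1/4) = -9/4 ≈ -2.2500)
j(v) = sqrt(-9/4 + v) (j(v) = sqrt(v - 9/4) = sqrt(-9/4 + v))
u(y, P) = 25 + I*P*sqrt(37)/2 (u(y, P) = (sqrt(-9 + 4*(-7))/2)*P + 25 = (sqrt(-9 - 28)/2)*P + 25 = (sqrt(-37)/2)*P + 25 = ((I*sqrt(37))/2)*P + 25 = (I*sqrt(37)/2)*P + 25 = I*P*sqrt(37)/2 + 25 = 25 + I*P*sqrt(37)/2)
u(7, -67)/(((-1959 + 1856)/(-1836 - 2301))) - 6*167/(-4373) = (25 + (1/2)*I*(-67)*sqrt(37))/(((-1959 + 1856)/(-1836 - 2301))) - 6*167/(-4373) = (25 - 67*I*sqrt(37)/2)/((-103/(-4137))) - 1002*(-1/4373) = (25 - 67*I*sqrt(37)/2)/((-103*(-1/4137))) + 1002/4373 = (25 - 67*I*sqrt(37)/2)/(103/4137) + 1002/4373 = (25 - 67*I*sqrt(37)/2)*(4137/103) + 1002/4373 = (103425/103 - 277179*I*sqrt(37)/206) + 1002/4373 = 452380731/450419 - 277179*I*sqrt(37)/206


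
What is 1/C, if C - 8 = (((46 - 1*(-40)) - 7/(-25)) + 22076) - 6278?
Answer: 25/397307 ≈ 6.2924e-5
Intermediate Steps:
C = 397307/25 (C = 8 + ((((46 - 1*(-40)) - 7/(-25)) + 22076) - 6278) = 8 + ((((46 + 40) - 7*(-1)/25) + 22076) - 6278) = 8 + (((86 - 7*(-1/25)) + 22076) - 6278) = 8 + (((86 + 7/25) + 22076) - 6278) = 8 + ((2157/25 + 22076) - 6278) = 8 + (554057/25 - 6278) = 8 + 397107/25 = 397307/25 ≈ 15892.)
1/C = 1/(397307/25) = 25/397307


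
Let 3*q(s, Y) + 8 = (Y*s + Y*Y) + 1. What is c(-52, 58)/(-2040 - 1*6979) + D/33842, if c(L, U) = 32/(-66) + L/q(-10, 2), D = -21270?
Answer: -72881934715/115831368741 ≈ -0.62921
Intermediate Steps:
q(s, Y) = -7/3 + Y**2/3 + Y*s/3 (q(s, Y) = -8/3 + ((Y*s + Y*Y) + 1)/3 = -8/3 + ((Y*s + Y**2) + 1)/3 = -8/3 + ((Y**2 + Y*s) + 1)/3 = -8/3 + (1 + Y**2 + Y*s)/3 = -8/3 + (1/3 + Y**2/3 + Y*s/3) = -7/3 + Y**2/3 + Y*s/3)
c(L, U) = -16/33 - 3*L/23 (c(L, U) = 32/(-66) + L/(-7/3 + (1/3)*2**2 + (1/3)*2*(-10)) = 32*(-1/66) + L/(-7/3 + (1/3)*4 - 20/3) = -16/33 + L/(-7/3 + 4/3 - 20/3) = -16/33 + L/(-23/3) = -16/33 + L*(-3/23) = -16/33 - 3*L/23)
c(-52, 58)/(-2040 - 1*6979) + D/33842 = (-16/33 - 3/23*(-52))/(-2040 - 1*6979) - 21270/33842 = (-16/33 + 156/23)/(-2040 - 6979) - 21270*1/33842 = (4780/759)/(-9019) - 10635/16921 = (4780/759)*(-1/9019) - 10635/16921 = -4780/6845421 - 10635/16921 = -72881934715/115831368741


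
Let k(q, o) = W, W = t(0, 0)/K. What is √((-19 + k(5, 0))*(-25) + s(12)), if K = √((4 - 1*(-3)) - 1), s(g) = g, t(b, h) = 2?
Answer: √(4383 - 75*√6)/3 ≈ 21.601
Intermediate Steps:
K = √6 (K = √((4 + 3) - 1) = √(7 - 1) = √6 ≈ 2.4495)
W = √6/3 (W = 2/(√6) = 2*(√6/6) = √6/3 ≈ 0.81650)
k(q, o) = √6/3
√((-19 + k(5, 0))*(-25) + s(12)) = √((-19 + √6/3)*(-25) + 12) = √((475 - 25*√6/3) + 12) = √(487 - 25*√6/3)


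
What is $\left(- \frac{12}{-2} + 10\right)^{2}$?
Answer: $256$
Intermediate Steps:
$\left(- \frac{12}{-2} + 10\right)^{2} = \left(\left(-12\right) \left(- \frac{1}{2}\right) + 10\right)^{2} = \left(6 + 10\right)^{2} = 16^{2} = 256$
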